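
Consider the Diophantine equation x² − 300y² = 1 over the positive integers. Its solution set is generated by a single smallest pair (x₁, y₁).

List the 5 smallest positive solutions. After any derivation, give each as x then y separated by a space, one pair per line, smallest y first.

1351 78
3650401 210756
9863382151 569462634
26650854921601 1538687826312
72010600134783751 4157533937232390

d=300: √d = [17; 3,8,3,34] (ℓ=4, even), read p_3/q_3
a_0=17:  p_0=17·1+0=17,  q_0=17·0+1=1
…
a_2=8:  p_2=8·52+17=433,  q_2=8·3+1=25
a_3=3:  p_3=3·433+52=1351,  q_3=3·25+3=78
→ (1351, 78).  Check: 1351²=1825201, 300·78²=1825200, difference 1.
(1351+78√300)^2 = 3650401 + 210756√300
(1351+78√300)^3 = 9863382151 + 569462634√300
(1351+78√300)^4 = 26650854921601 + 1538687826312√300
(1351+78√300)^5 = 72010600134783751 + 4157533937232390√300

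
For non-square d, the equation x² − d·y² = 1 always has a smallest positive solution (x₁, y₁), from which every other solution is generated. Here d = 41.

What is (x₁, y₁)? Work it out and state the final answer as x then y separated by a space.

2049 320

[6; 2,2,12] for √41; ℓ=3 ⇒ convergent index 5
k=0  a_k=6  p_k/q_k = 6/1
k=1  a_k=2  p_k/q_k = 13/2
k=2  a_k=2  p_k/q_k = 32/5
k=3  a_k=12  p_k/q_k = 397/62
k=4  a_k=2  p_k/q_k = 826/129
k=5  a_k=2  p_k/q_k = 2049/320
fundamental: x₁=2049, y₁=320  (since 4198401 − 41·102400 = 1)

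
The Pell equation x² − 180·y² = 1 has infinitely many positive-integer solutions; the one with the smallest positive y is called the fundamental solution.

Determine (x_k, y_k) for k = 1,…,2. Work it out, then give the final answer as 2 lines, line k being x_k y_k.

161 12
51841 3864

√180 = [13; 2,2,2,26, …], period ℓ=4 (even) → k=3
i=0: a=13 ⇒ p=13, q=1
i=1: a=2 ⇒ p=27, q=2
i=2: a=2 ⇒ p=67, q=5
i=3: a=2 ⇒ p=161, q=12
(x₁, y₁) = (161, 12);  161² − 180·12² = 1 ✓
(x_2, y_2) = (161·161 + 180·12·12, 161·12 + 12·161) = (51841, 3864)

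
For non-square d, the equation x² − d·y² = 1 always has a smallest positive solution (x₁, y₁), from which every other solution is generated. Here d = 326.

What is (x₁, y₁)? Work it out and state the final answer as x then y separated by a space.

325 18

√326 = [18; 18,36, …], period ℓ=2 (even) → k=1
i=0: a=18 ⇒ p=18, q=1
i=1: a=18 ⇒ p=325, q=18
→ (325, 18).  Check: 325²=105625, 326·18²=105624, difference 1.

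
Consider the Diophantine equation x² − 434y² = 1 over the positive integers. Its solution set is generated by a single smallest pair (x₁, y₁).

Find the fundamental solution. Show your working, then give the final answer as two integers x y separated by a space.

d=434: √d = [20; 1,4,1,40] (ℓ=4, even), read p_3/q_3
a_0=20:  p_0=20·1+0=20,  q_0=20·0+1=1
a_1=1:  p_1=1·20+1=21,  q_1=1·1+0=1
a_2=4:  p_2=4·21+20=104,  q_2=4·1+1=5
a_3=1:  p_3=1·104+21=125,  q_3=1·5+1=6
fundamental: x₁=125, y₁=6  (since 15625 − 434·36 = 1)

125 6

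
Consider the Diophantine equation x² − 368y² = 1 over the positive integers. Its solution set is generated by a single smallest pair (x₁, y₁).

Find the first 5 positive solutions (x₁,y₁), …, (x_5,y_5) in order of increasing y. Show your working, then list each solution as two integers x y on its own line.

1151 60
2649601 138120
6099380351 317952180
14040770918401 731925780240
32321848554778751 1684892828160300

d=368: √d = [19; 5,2,5,38] (ℓ=4, even), read p_3/q_3
a_0=19:  p_0=19·1+0=19,  q_0=19·0+1=1
…
a_2=2:  p_2=2·96+19=211,  q_2=2·5+1=11
a_3=5:  p_3=5·211+96=1151,  q_3=5·11+5=60
fundamental: x₁=1151, y₁=60  (since 1324801 − 368·3600 = 1)
n=2: (1151,60)∘(1151,60) = (1151·1151+368·60·60, 1151·60+60·1151) = (2649601,138120)
n=3: (2649601,138120)∘(1151,60) = (1151·2649601+368·60·138120, 1151·138120+60·2649601) = (6099380351,317952180)
n=4: (6099380351,317952180)∘(1151,60) = (1151·6099380351+368·60·317952180, 1151·317952180+60·6099380351) = (14040770918401,731925780240)
n=5: (14040770918401,731925780240)∘(1151,60) = (1151·14040770918401+368·60·731925780240, 1151·731925780240+60·14040770918401) = (32321848554778751,1684892828160300)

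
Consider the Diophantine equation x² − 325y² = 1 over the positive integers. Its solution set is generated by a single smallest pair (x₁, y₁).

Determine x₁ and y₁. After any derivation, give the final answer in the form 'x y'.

649 36

[18; 36] for √325; ℓ=1 ⇒ convergent index 1
i=0: a=18 ⇒ p=18, q=1
i=1: a=36 ⇒ p=649, q=36
fundamental: x₁=649, y₁=36  (since 421201 − 325·1296 = 1)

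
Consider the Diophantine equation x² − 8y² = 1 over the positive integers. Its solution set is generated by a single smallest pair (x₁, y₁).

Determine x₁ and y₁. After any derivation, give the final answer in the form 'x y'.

3 1

[2; 1,4] for √8; ℓ=2 ⇒ convergent index 1
step 0: (2, 1)  from 2·(1,0) + (0,1)
step 1: (3, 1)  from 1·(2,1) + (1,0)
fundamental: x₁=3, y₁=1  (since 9 − 8·1 = 1)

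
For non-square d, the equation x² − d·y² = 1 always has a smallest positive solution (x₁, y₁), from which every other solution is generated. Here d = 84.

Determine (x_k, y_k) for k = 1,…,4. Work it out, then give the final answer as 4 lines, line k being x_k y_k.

√84 = [9; 6,18, …], period ℓ=2 (even) → k=1
k=0  a_k=9  p_k/q_k = 9/1
k=1  a_k=6  p_k/q_k = 55/6
→ (55, 6).  Check: 55²=3025, 84·6²=3024, difference 1.
(55+6√84)^2 = 6049 + 660√84
(55+6√84)^3 = 665335 + 72594√84
(55+6√84)^4 = 73180801 + 7984680√84

55 6
6049 660
665335 72594
73180801 7984680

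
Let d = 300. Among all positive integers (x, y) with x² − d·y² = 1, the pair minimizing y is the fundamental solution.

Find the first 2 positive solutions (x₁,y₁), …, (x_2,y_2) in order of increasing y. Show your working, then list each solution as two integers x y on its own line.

d=300: √d = [17; 3,8,3,34] (ℓ=4, even), read p_3/q_3
i=0: a=17 ⇒ p=17, q=1
i=1: a=3 ⇒ p=52, q=3
i=2: a=8 ⇒ p=433, q=25
i=3: a=3 ⇒ p=1351, q=78
(x₁, y₁) = (1351, 78);  1351² − 300·78² = 1 ✓
k=2:  x_2 = 1351·1351+300·78·78 = 3650401,  y_2 = 1351·78+78·1351 = 210756

1351 78
3650401 210756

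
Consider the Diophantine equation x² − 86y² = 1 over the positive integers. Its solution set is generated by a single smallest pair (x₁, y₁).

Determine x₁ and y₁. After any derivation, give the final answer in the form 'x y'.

[9; 3,1,1,1,8,1,1,1,3,18] for √86; ℓ=10 ⇒ convergent index 9
k=0  a_k=9  p_k/q_k = 9/1
…
k=3  a_k=1  p_k/q_k = 65/7
k=4  a_k=1  p_k/q_k = 102/11
…
k=6  a_k=1  p_k/q_k = 983/106
k=7  a_k=1  p_k/q_k = 1864/201
k=8  a_k=1  p_k/q_k = 2847/307
k=9  a_k=3  p_k/q_k = 10405/1122
fundamental: x₁=10405, y₁=1122  (since 108264025 − 86·1258884 = 1)

10405 1122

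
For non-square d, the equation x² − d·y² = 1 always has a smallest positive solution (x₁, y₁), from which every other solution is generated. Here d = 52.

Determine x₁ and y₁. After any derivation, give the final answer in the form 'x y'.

√52 = [7; 4,1,2,1,4,14, …], period ℓ=6 (even) → k=5
k=0  a_k=7  p_k/q_k = 7/1
k=1  a_k=4  p_k/q_k = 29/4
…
k=3  a_k=2  p_k/q_k = 101/14
k=4  a_k=1  p_k/q_k = 137/19
k=5  a_k=4  p_k/q_k = 649/90
(x₁, y₁) = (649, 90);  649² − 52·90² = 1 ✓

649 90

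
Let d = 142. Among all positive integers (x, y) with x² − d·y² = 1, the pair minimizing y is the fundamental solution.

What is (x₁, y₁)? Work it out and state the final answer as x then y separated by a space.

143 12

√142 = [11; 1,10,1,22, …], period ℓ=4 (even) → k=3
i=0: a=11 ⇒ p=11, q=1
…
i=2: a=10 ⇒ p=131, q=11
i=3: a=1 ⇒ p=143, q=12
fundamental: x₁=143, y₁=12  (since 20449 − 142·144 = 1)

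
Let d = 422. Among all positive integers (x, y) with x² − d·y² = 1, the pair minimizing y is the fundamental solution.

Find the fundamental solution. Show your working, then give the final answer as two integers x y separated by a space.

√422 = [20; 1,1,5,2,1,…,1,1,40, …], period ℓ=14 (even) → k=13
i=0: a=20 ⇒ p=20, q=1
i=1: a=1 ⇒ p=21, q=1
i=2: a=1 ⇒ p=41, q=2
i=3: a=5 ⇒ p=226, q=11
i=4: a=2 ⇒ p=493, q=24
…
i=6: a=3 ⇒ p=2650, q=129
i=7: a=20 ⇒ p=53719, q=2615
i=8: a=3 ⇒ p=163807, q=7974
i=9: a=1 ⇒ p=217526, q=10589
…
i=11: a=5 ⇒ p=3211821, q=156349
i=12: a=1 ⇒ p=3810680, q=185501
i=13: a=1 ⇒ p=7022501, q=341850
→ (7022501, 341850).  Check: 7022501²=49315520295001, 422·341850²=49315520295000, difference 1.

7022501 341850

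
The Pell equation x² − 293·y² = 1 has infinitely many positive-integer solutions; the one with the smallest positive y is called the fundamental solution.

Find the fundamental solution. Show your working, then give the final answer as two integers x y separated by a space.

12320649 719780

d=293: √d = [17; 8,1,1,8,34] (ℓ=5, odd), read p_9/q_9
k=0  a_k=17  p_k/q_k = 17/1
k=1  a_k=8  p_k/q_k = 137/8
k=2  a_k=1  p_k/q_k = 154/9
…
k=4  a_k=8  p_k/q_k = 2482/145
k=5  a_k=34  p_k/q_k = 84679/4947
…
k=7  a_k=1  p_k/q_k = 764593/44668
k=8  a_k=1  p_k/q_k = 1444507/84389
k=9  a_k=8  p_k/q_k = 12320649/719780
(x₁, y₁) = (12320649, 719780);  12320649² − 293·719780² = 1 ✓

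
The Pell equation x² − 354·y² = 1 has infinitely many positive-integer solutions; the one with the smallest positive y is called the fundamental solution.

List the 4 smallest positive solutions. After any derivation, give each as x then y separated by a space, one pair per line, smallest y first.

√354 → a₀=18, period (1,4,2,2,18,2,2,4,1,36); ℓ=10 even so k=9
a_0=18:  p_0=18·1+0=18,  q_0=18·0+1=1
a_1=1:  p_1=1·18+1=19,  q_1=1·1+0=1
…
a_3=2:  p_3=2·94+19=207,  q_3=2·5+1=11
a_4=2:  p_4=2·207+94=508,  q_4=2·11+5=27
a_5=18:  p_5=18·508+207=9351,  q_5=18·27+11=497
…
a_8=4:  p_8=4·47771+19210=210294,  q_8=4·2539+1021=11177
a_9=1:  p_9=1·210294+47771=258065,  q_9=1·11177+2539=13716
(x₁, y₁) = (258065, 13716);  258065² − 354·13716² = 1 ✓
(x_2, y_2) = (258065·258065 + 354·13716·13716, 258065·13716 + 13716·258065) = (133195088449, 7079239080)
(x_3, y_3) = (258065·133195088449 + 354·13716·7079239080, 258065·7079239080 + 13716·133195088449) = (68745981000924305, 3653807666346684)
(x_4, y_4) = (258065·68745981000924305 + 354·13716·3653807666346684, 258065·3653807666346684 + 13716·68745981000924305) = (35481863173873866451201, 1885839750824434773840)

258065 13716
133195088449 7079239080
68745981000924305 3653807666346684
35481863173873866451201 1885839750824434773840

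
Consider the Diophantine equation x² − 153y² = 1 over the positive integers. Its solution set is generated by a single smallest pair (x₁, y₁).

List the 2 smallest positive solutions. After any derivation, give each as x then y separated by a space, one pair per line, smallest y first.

[12; 2,1,2,2,2,1,2,24] for √153; ℓ=8 ⇒ convergent index 7
k=0  a_k=12  p_k/q_k = 12/1
k=1  a_k=2  p_k/q_k = 25/2
…
k=4  a_k=2  p_k/q_k = 235/19
…
k=6  a_k=1  p_k/q_k = 804/65
k=7  a_k=2  p_k/q_k = 2177/176
(x₁, y₁) = (2177, 176);  2177² − 153·176² = 1 ✓
n=2: (2177,176)∘(2177,176) = (2177·2177+153·176·176, 2177·176+176·2177) = (9478657,766304)

2177 176
9478657 766304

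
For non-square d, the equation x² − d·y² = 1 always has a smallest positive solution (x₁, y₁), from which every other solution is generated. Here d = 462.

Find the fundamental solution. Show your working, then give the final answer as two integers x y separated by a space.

√462 = [21; 2,42, …], period ℓ=2 (even) → k=1
a_0=21:  p_0=21·1+0=21,  q_0=21·0+1=1
a_1=2:  p_1=2·21+1=43,  q_1=2·1+0=2
fundamental: x₁=43, y₁=2  (since 1849 − 462·4 = 1)

43 2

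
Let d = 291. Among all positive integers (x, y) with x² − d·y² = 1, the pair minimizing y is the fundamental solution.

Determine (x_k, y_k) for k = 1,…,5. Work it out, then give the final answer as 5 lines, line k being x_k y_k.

d=291: √d = [17; 17,34] (ℓ=2, even), read p_1/q_1
step 0: (17, 1)  from 17·(1,0) + (0,1)
step 1: (290, 17)  from 17·(17,1) + (1,0)
(x₁, y₁) = (290, 17);  290² − 291·17² = 1 ✓
(290+17√291)^2 = 168199 + 9860√291
(290+17√291)^3 = 97555130 + 5718783√291
(290+17√291)^4 = 56581807201 + 3316884280√291
(290+17√291)^5 = 32817350621450 + 1923787163617√291

290 17
168199 9860
97555130 5718783
56581807201 3316884280
32817350621450 1923787163617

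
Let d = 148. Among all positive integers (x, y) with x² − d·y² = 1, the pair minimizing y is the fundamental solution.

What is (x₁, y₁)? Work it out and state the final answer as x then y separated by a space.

[12; 6,24] for √148; ℓ=2 ⇒ convergent index 1
step 0: (12, 1)  from 12·(1,0) + (0,1)
step 1: (73, 6)  from 6·(12,1) + (1,0)
(x₁, y₁) = (73, 6);  73² − 148·6² = 1 ✓

73 6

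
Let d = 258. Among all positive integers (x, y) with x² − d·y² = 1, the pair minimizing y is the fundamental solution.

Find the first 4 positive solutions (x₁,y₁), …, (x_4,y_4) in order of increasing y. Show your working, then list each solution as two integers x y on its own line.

√258 = [16; 16,32, …], period ℓ=2 (even) → k=1
a_0=16:  p_0=16·1+0=16,  q_0=16·0+1=1
a_1=16:  p_1=16·16+1=257,  q_1=16·1+0=16
(x₁, y₁) = (257, 16);  257² − 258·16² = 1 ✓
n=2: (257,16)∘(257,16) = (257·257+258·16·16, 257·16+16·257) = (132097,8224)
n=3: (132097,8224)∘(257,16) = (257·132097+258·16·8224, 257·8224+16·132097) = (67897601,4227120)
n=4: (67897601,4227120)∘(257,16) = (257·67897601+258·16·4227120, 257·4227120+16·67897601) = (34899234817,2172731456)

257 16
132097 8224
67897601 4227120
34899234817 2172731456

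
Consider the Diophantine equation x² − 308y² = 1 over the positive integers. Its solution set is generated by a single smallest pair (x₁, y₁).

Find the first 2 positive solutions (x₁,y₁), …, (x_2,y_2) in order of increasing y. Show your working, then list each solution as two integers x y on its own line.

351 20
246401 14040

[17; 1,1,4,1,1,34] for √308; ℓ=6 ⇒ convergent index 5
i=0: a=17 ⇒ p=17, q=1
i=1: a=1 ⇒ p=18, q=1
i=2: a=1 ⇒ p=35, q=2
…
i=4: a=1 ⇒ p=193, q=11
i=5: a=1 ⇒ p=351, q=20
(x₁, y₁) = (351, 20);  351² − 308·20² = 1 ✓
k=2:  x_2 = 351·351+308·20·20 = 246401,  y_2 = 351·20+20·351 = 14040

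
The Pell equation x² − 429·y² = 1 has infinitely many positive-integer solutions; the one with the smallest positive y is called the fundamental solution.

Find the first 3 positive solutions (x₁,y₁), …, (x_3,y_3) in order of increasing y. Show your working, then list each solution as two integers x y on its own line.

[20; 1,2,2,9,1,12,1,9,2,2,1,40] for √429; ℓ=12 ⇒ convergent index 11
k=0  a_k=20  p_k/q_k = 20/1
k=1  a_k=1  p_k/q_k = 21/1
k=2  a_k=2  p_k/q_k = 62/3
k=3  a_k=2  p_k/q_k = 145/7
k=4  a_k=9  p_k/q_k = 1367/66
k=5  a_k=1  p_k/q_k = 1512/73
k=6  a_k=12  p_k/q_k = 19511/942
…
k=8  a_k=9  p_k/q_k = 208718/10077
k=9  a_k=2  p_k/q_k = 438459/21169
k=10  a_k=2  p_k/q_k = 1085636/52415
k=11  a_k=1  p_k/q_k = 1524095/73584
→ (1524095, 73584).  Check: 1524095²=2322865569025, 429·73584²=2322865569024, difference 1.
k=2:  x_2 = 1524095·1524095+429·73584·73584 = 4645731138049,  y_2 = 1524095·73584+73584·1524095 = 224298012960
k=3:  x_3 = 1524095·4645731138049+429·73584·224298012960 = 14161071197688057215,  y_3 = 1524095·224298012960+73584·4645731138049 = 683702960124468816

1524095 73584
4645731138049 224298012960
14161071197688057215 683702960124468816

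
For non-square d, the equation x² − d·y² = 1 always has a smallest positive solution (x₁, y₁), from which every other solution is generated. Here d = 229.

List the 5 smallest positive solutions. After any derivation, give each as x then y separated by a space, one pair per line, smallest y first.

5848201 386460
68402909872801 4520191516920
800067931842043513801 52869977098885735380
9357916158133073035999171201 618388505879356792878585840
109453949267819191656474935990205001 7232920556944267680961578290412300

√229 → a₀=15, period (7,1,1,7,30); ℓ=5 odd so k=9
a_0=15:  p_0=15·1+0=15,  q_0=15·0+1=1
…
a_2=1:  p_2=1·106+15=121,  q_2=1·7+1=8
a_3=1:  p_3=1·121+106=227,  q_3=1·8+7=15
a_4=7:  p_4=7·227+121=1710,  q_4=7·15+8=113
a_5=30:  p_5=30·1710+227=51527,  q_5=30·113+15=3405
…
a_7=1:  p_7=1·362399+51527=413926,  q_7=1·23948+3405=27353
a_8=1:  p_8=1·413926+362399=776325,  q_8=1·27353+23948=51301
a_9=7:  p_9=7·776325+413926=5848201,  q_9=7·51301+27353=386460
(x₁, y₁) = (5848201, 386460);  5848201² − 229·386460² = 1 ✓
(5848201+386460√229)^2 = 68402909872801 + 4520191516920√229
(5848201+386460√229)^3 = 800067931842043513801 + 52869977098885735380√229
(5848201+386460√229)^4 = 9357916158133073035999171201 + 618388505879356792878585840√229
(5848201+386460√229)^5 = 109453949267819191656474935990205001 + 7232920556944267680961578290412300√229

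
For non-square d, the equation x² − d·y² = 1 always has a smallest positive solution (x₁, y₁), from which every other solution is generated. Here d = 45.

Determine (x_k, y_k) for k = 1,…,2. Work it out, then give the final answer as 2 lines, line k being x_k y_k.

161 24
51841 7728

d=45: √d = [6; 1,2,2,2,1,12] (ℓ=6, even), read p_5/q_5
a_0=6:  p_0=6·1+0=6,  q_0=6·0+1=1
a_1=1:  p_1=1·6+1=7,  q_1=1·1+0=1
a_2=2:  p_2=2·7+6=20,  q_2=2·1+1=3
…
a_4=2:  p_4=2·47+20=114,  q_4=2·7+3=17
a_5=1:  p_5=1·114+47=161,  q_5=1·17+7=24
→ (161, 24).  Check: 161²=25921, 45·24²=25920, difference 1.
(x_2, y_2) = (161·161 + 45·24·24, 161·24 + 24·161) = (51841, 7728)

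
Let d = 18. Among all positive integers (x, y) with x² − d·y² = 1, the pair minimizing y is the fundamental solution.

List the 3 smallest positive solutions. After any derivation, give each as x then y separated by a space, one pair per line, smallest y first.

17 4
577 136
19601 4620

[4; 4,8] for √18; ℓ=2 ⇒ convergent index 1
a_0=4:  p_0=4·1+0=4,  q_0=4·0+1=1
a_1=4:  p_1=4·4+1=17,  q_1=4·1+0=4
→ (17, 4).  Check: 17²=289, 18·4²=288, difference 1.
k=2:  x_2 = 17·17+18·4·4 = 577,  y_2 = 17·4+4·17 = 136
k=3:  x_3 = 17·577+18·4·136 = 19601,  y_3 = 17·136+4·577 = 4620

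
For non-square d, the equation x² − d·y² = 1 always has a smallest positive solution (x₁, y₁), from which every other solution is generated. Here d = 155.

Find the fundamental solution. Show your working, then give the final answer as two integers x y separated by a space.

√155 = [12; 2,4,2,24, …], period ℓ=4 (even) → k=3
i=0: a=12 ⇒ p=12, q=1
i=1: a=2 ⇒ p=25, q=2
i=2: a=4 ⇒ p=112, q=9
i=3: a=2 ⇒ p=249, q=20
(x₁, y₁) = (249, 20);  249² − 155·20² = 1 ✓

249 20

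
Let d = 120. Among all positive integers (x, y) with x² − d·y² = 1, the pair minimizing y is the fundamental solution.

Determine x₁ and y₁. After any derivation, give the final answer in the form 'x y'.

d=120: √d = [10; 1,20] (ℓ=2, even), read p_1/q_1
i=0: a=10 ⇒ p=10, q=1
i=1: a=1 ⇒ p=11, q=1
→ (11, 1).  Check: 11²=121, 120·1²=120, difference 1.

11 1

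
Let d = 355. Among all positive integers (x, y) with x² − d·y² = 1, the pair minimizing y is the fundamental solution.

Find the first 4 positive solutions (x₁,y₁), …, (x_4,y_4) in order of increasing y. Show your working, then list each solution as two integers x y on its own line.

954809 50676
1823320452961 96771801768
3481845556741524089 184797174548553948
6648994948371812427335041 352892010866963721270096

√355 → a₀=18, period (1,5,3,3,1,6,1,3,3,5,1,36); ℓ=12 even so k=11
k=0  a_k=18  p_k/q_k = 18/1
…
k=4  a_k=3  p_k/q_k = 1187/63
…
k=10  a_k=5  p_k/q_k = 803418/42641
k=11  a_k=1  p_k/q_k = 954809/50676
(x₁, y₁) = (954809, 50676);  954809² − 355·50676² = 1 ✓
(x_2, y_2) = (954809·954809 + 355·50676·50676, 954809·50676 + 50676·954809) = (1823320452961, 96771801768)
(x_3, y_3) = (954809·1823320452961 + 355·50676·96771801768, 954809·96771801768 + 50676·1823320452961) = (3481845556741524089, 184797174548553948)
(x_4, y_4) = (954809·3481845556741524089 + 355·50676·184797174548553948, 954809·184797174548553948 + 50676·3481845556741524089) = (6648994948371812427335041, 352892010866963721270096)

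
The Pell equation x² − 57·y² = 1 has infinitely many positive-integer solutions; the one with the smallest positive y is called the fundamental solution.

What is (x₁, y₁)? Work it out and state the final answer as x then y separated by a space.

√57 → a₀=7, period (1,1,4,1,1,14); ℓ=6 even so k=5
step 0: (7, 1)  from 7·(1,0) + (0,1)
step 1: (8, 1)  from 1·(7,1) + (1,0)
step 2: (15, 2)  from 1·(8,1) + (7,1)
…
step 4: (83, 11)  from 1·(68,9) + (15,2)
step 5: (151, 20)  from 1·(83,11) + (68,9)
→ (151, 20).  Check: 151²=22801, 57·20²=22800, difference 1.

151 20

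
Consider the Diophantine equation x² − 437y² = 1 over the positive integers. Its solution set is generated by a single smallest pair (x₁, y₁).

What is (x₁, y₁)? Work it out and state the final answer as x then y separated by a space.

4599 220

√437 → a₀=20, period (1,9,2,9,1,40); ℓ=6 even so k=5
k=0  a_k=20  p_k/q_k = 20/1
k=1  a_k=1  p_k/q_k = 21/1
…
k=4  a_k=9  p_k/q_k = 4160/199
k=5  a_k=1  p_k/q_k = 4599/220
(x₁, y₁) = (4599, 220);  4599² − 437·220² = 1 ✓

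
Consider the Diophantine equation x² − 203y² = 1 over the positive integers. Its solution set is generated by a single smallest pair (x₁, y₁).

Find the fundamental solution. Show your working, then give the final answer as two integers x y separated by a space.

57 4

√203 = [14; 4,28, …], period ℓ=2 (even) → k=1
i=0: a=14 ⇒ p=14, q=1
i=1: a=4 ⇒ p=57, q=4
(x₁, y₁) = (57, 4);  57² − 203·4² = 1 ✓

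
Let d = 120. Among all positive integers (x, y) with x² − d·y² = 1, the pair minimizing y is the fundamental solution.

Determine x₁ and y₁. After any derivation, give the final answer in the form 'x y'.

11 1

√120 → a₀=10, period (1,20); ℓ=2 even so k=1
step 0: (10, 1)  from 10·(1,0) + (0,1)
step 1: (11, 1)  from 1·(10,1) + (1,0)
fundamental: x₁=11, y₁=1  (since 121 − 120·1 = 1)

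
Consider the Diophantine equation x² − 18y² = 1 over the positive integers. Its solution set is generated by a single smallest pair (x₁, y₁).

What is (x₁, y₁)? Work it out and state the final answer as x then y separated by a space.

√18 = [4; 4,8, …], period ℓ=2 (even) → k=1
k=0  a_k=4  p_k/q_k = 4/1
k=1  a_k=4  p_k/q_k = 17/4
(x₁, y₁) = (17, 4);  17² − 18·4² = 1 ✓

17 4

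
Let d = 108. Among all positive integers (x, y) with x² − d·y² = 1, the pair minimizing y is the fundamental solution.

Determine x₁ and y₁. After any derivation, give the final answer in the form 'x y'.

d=108: √d = [10; 2,1,1,4,1,1,2,20] (ℓ=8, even), read p_7/q_7
step 0: (10, 1)  from 10·(1,0) + (0,1)
step 1: (21, 2)  from 2·(10,1) + (1,0)
step 2: (31, 3)  from 1·(21,2) + (10,1)
step 3: (52, 5)  from 1·(31,3) + (21,2)
step 4: (239, 23)  from 4·(52,5) + (31,3)
step 5: (291, 28)  from 1·(239,23) + (52,5)
step 6: (530, 51)  from 1·(291,28) + (239,23)
step 7: (1351, 130)  from 2·(530,51) + (291,28)
→ (1351, 130).  Check: 1351²=1825201, 108·130²=1825200, difference 1.

1351 130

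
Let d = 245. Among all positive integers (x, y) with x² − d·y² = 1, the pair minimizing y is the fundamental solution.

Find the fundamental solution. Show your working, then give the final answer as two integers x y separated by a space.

[15; 1,1,1,7,6,7,1,1,1,30] for √245; ℓ=10 ⇒ convergent index 9
a_0=15:  p_0=15·1+0=15,  q_0=15·0+1=1
a_1=1:  p_1=1·15+1=16,  q_1=1·1+0=1
a_2=1:  p_2=1·16+15=31,  q_2=1·1+1=2
…
a_4=7:  p_4=7·47+31=360,  q_4=7·3+2=23
…
a_7=1:  p_7=1·15809+2207=18016,  q_7=1·1010+141=1151
a_8=1:  p_8=1·18016+15809=33825,  q_8=1·1151+1010=2161
a_9=1:  p_9=1·33825+18016=51841,  q_9=1·2161+1151=3312
→ (51841, 3312).  Check: 51841²=2687489281, 245·3312²=2687489280, difference 1.

51841 3312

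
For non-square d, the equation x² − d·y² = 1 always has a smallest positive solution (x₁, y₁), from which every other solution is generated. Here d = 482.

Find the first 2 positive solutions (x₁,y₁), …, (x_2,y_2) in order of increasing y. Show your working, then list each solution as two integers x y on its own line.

√482 → a₀=21, period (1,20,1,42); ℓ=4 even so k=3
k=0  a_k=21  p_k/q_k = 21/1
…
k=2  a_k=20  p_k/q_k = 461/21
k=3  a_k=1  p_k/q_k = 483/22
(x₁, y₁) = (483, 22);  483² − 482·22² = 1 ✓
k=2:  x_2 = 483·483+482·22·22 = 466577,  y_2 = 483·22+22·483 = 21252

483 22
466577 21252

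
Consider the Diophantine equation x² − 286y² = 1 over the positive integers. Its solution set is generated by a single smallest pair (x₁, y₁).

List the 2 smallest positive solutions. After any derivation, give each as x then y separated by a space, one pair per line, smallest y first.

[16; 1,10,3,3,2,3,3,10,1,32] for √286; ℓ=10 ⇒ convergent index 9
i=0: a=16 ⇒ p=16, q=1
…
i=2: a=10 ⇒ p=186, q=11
i=3: a=3 ⇒ p=575, q=34
…
i=6: a=3 ⇒ p=15102, q=893
…
i=8: a=10 ⇒ p=512132, q=30283
i=9: a=1 ⇒ p=561835, q=33222
fundamental: x₁=561835, y₁=33222  (since 315658567225 − 286·1103701284 = 1)
(x_2, y_2) = (561835·561835 + 286·33222·33222, 561835·33222 + 33222·561835) = (631317134449, 37330564740)

561835 33222
631317134449 37330564740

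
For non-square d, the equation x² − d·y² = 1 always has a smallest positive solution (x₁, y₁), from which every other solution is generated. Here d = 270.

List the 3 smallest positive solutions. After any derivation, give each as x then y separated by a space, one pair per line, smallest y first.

5291 322
55989361 3407404
592479412811 36057148806

d=270: √d = [16; 2,3,6,3,2,32] (ℓ=6, even), read p_5/q_5
i=0: a=16 ⇒ p=16, q=1
…
i=2: a=3 ⇒ p=115, q=7
i=3: a=6 ⇒ p=723, q=44
i=4: a=3 ⇒ p=2284, q=139
i=5: a=2 ⇒ p=5291, q=322
fundamental: x₁=5291, y₁=322  (since 27994681 − 270·103684 = 1)
k=2:  x_2 = 5291·5291+270·322·322 = 55989361,  y_2 = 5291·322+322·5291 = 3407404
k=3:  x_3 = 5291·55989361+270·322·3407404 = 592479412811,  y_3 = 5291·3407404+322·55989361 = 36057148806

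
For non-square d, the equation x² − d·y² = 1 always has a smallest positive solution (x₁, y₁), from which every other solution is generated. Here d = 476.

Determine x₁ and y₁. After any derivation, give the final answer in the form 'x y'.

√476 = [21; 1,4,2,10,2,4,1,42, …], period ℓ=8 (even) → k=7
k=0  a_k=21  p_k/q_k = 21/1
k=1  a_k=1  p_k/q_k = 22/1
…
k=3  a_k=2  p_k/q_k = 240/11
k=4  a_k=10  p_k/q_k = 2509/115
k=5  a_k=2  p_k/q_k = 5258/241
k=6  a_k=4  p_k/q_k = 23541/1079
k=7  a_k=1  p_k/q_k = 28799/1320
fundamental: x₁=28799, y₁=1320  (since 829382401 − 476·1742400 = 1)

28799 1320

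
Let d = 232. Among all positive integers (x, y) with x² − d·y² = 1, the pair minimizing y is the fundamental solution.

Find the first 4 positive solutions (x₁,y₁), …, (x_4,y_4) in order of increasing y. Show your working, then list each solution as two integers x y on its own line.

19603 1287
768555217 50458122
30131975818099 1978261129845
1181354243155834177 77559705806244948

√232 → a₀=15, period (4,3,7,3,4,30); ℓ=6 even so k=5
step 0: (15, 1)  from 15·(1,0) + (0,1)
…
step 4: (4539, 298)  from 3·(1447,95) + (198,13)
step 5: (19603, 1287)  from 4·(4539,298) + (1447,95)
→ (19603, 1287).  Check: 19603²=384277609, 232·1287²=384277608, difference 1.
(x_2, y_2) = (19603·19603 + 232·1287·1287, 19603·1287 + 1287·19603) = (768555217, 50458122)
(x_3, y_3) = (19603·768555217 + 232·1287·50458122, 19603·50458122 + 1287·768555217) = (30131975818099, 1978261129845)
(x_4, y_4) = (19603·30131975818099 + 232·1287·1978261129845, 19603·1978261129845 + 1287·30131975818099) = (1181354243155834177, 77559705806244948)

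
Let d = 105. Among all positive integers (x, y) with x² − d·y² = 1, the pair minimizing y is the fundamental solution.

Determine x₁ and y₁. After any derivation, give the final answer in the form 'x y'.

41 4

√105 → a₀=10, period (4,20); ℓ=2 even so k=1
k=0  a_k=10  p_k/q_k = 10/1
k=1  a_k=4  p_k/q_k = 41/4
→ (41, 4).  Check: 41²=1681, 105·4²=1680, difference 1.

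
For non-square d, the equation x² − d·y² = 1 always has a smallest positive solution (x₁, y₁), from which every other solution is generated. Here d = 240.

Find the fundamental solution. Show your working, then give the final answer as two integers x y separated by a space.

√240 = [15; 2,30, …], period ℓ=2 (even) → k=1
step 0: (15, 1)  from 15·(1,0) + (0,1)
step 1: (31, 2)  from 2·(15,1) + (1,0)
fundamental: x₁=31, y₁=2  (since 961 − 240·4 = 1)

31 2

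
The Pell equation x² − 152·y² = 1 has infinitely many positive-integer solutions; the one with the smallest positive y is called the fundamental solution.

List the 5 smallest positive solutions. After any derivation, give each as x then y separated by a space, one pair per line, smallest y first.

37 3
2737 222
202501 16425
14982337 1215228
1108490437 89910447

[12; 3,24] for √152; ℓ=2 ⇒ convergent index 1
step 0: (12, 1)  from 12·(1,0) + (0,1)
step 1: (37, 3)  from 3·(12,1) + (1,0)
(x₁, y₁) = (37, 3);  37² − 152·3² = 1 ✓
n=2: (37,3)∘(37,3) = (37·37+152·3·3, 37·3+3·37) = (2737,222)
n=3: (2737,222)∘(37,3) = (37·2737+152·3·222, 37·222+3·2737) = (202501,16425)
n=4: (202501,16425)∘(37,3) = (37·202501+152·3·16425, 37·16425+3·202501) = (14982337,1215228)
n=5: (14982337,1215228)∘(37,3) = (37·14982337+152·3·1215228, 37·1215228+3·14982337) = (1108490437,89910447)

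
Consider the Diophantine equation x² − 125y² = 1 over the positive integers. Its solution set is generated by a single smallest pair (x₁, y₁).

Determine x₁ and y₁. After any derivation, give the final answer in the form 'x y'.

√125 → a₀=11, period (5,1,1,5,22); ℓ=5 odd so k=9
a_0=11:  p_0=11·1+0=11,  q_0=11·0+1=1
a_1=5:  p_1=5·11+1=56,  q_1=5·1+0=5
…
a_5=22:  p_5=22·682+123=15127,  q_5=22·61+11=1353
a_6=5:  p_6=5·15127+682=76317,  q_6=5·1353+61=6826
…
a_8=1:  p_8=1·91444+76317=167761,  q_8=1·8179+6826=15005
a_9=5:  p_9=5·167761+91444=930249,  q_9=5·15005+8179=83204
fundamental: x₁=930249, y₁=83204  (since 865363202001 − 125·6922905616 = 1)

930249 83204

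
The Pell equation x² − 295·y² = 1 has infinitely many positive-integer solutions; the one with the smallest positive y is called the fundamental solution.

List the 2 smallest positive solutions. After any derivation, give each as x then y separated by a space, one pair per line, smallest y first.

2024999 117900
8201241900001 477494764200

√295 → a₀=17, period (5,1,2,3,2,6,2,3,2,1,5,34); ℓ=12 even so k=11
i=0: a=17 ⇒ p=17, q=1
…
i=4: a=3 ⇒ p=979, q=57
i=5: a=2 ⇒ p=2250, q=131
i=6: a=6 ⇒ p=14479, q=843
…
i=8: a=3 ⇒ p=108103, q=6294
…
i=10: a=1 ⇒ p=355517, q=20699
i=11: a=5 ⇒ p=2024999, q=117900
(x₁, y₁) = (2024999, 117900);  2024999² − 295·117900² = 1 ✓
k=2:  x_2 = 2024999·2024999+295·117900·117900 = 8201241900001,  y_2 = 2024999·117900+117900·2024999 = 477494764200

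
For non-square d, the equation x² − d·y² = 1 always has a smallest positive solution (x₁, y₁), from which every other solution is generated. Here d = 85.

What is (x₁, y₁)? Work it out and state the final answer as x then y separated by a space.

285769 30996

√85 = [9; 4,1,1,4,18, …], period ℓ=5 (odd) → k=9
k=0  a_k=9  p_k/q_k = 9/1
…
k=3  a_k=1  p_k/q_k = 83/9
…
k=5  a_k=18  p_k/q_k = 6887/747
k=6  a_k=4  p_k/q_k = 27926/3029
…
k=8  a_k=1  p_k/q_k = 62739/6805
k=9  a_k=4  p_k/q_k = 285769/30996
fundamental: x₁=285769, y₁=30996  (since 81663921361 − 85·960752016 = 1)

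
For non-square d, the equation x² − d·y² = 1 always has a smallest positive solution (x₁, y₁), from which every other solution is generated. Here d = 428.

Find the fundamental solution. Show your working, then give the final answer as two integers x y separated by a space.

√428 → a₀=20, period (1,2,4,1,5,10,5,1,4,2,1,40); ℓ=12 even so k=11
a_0=20:  p_0=20·1+0=20,  q_0=20·0+1=1
…
a_3=4:  p_3=4·62+21=269,  q_3=4·3+1=13
…
a_10=2:  p_10=2·577179+119350=1273708,  q_10=2·27899+5769=61567
a_11=1:  p_11=1·1273708+577179=1850887,  q_11=1·61567+27899=89466
→ (1850887, 89466).  Check: 1850887²=3425782686769, 428·89466²=3425782686768, difference 1.

1850887 89466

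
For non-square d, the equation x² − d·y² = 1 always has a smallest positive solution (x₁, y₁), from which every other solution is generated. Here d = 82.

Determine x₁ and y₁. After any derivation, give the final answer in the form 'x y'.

163 18

√82 = [9; 18, …], period ℓ=1 (odd) → k=1
i=0: a=9 ⇒ p=9, q=1
i=1: a=18 ⇒ p=163, q=18
→ (163, 18).  Check: 163²=26569, 82·18²=26568, difference 1.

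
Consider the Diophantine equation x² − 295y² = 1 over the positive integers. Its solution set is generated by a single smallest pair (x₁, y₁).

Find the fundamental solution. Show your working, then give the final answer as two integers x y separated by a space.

[17; 5,1,2,3,2,6,2,3,2,1,5,34] for √295; ℓ=12 ⇒ convergent index 11
i=0: a=17 ⇒ p=17, q=1
…
i=3: a=2 ⇒ p=292, q=17
i=4: a=3 ⇒ p=979, q=57
…
i=10: a=1 ⇒ p=355517, q=20699
i=11: a=5 ⇒ p=2024999, q=117900
fundamental: x₁=2024999, y₁=117900  (since 4100620950001 − 295·13900410000 = 1)

2024999 117900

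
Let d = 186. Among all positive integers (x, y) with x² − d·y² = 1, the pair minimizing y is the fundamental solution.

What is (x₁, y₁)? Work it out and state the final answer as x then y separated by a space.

7501 550

d=186: √d = [13; 1,1,1,3,4,3,1,1,1,26] (ℓ=10, even), read p_9/q_9
step 0: (13, 1)  from 13·(1,0) + (0,1)
step 1: (14, 1)  from 1·(13,1) + (1,0)
step 2: (27, 2)  from 1·(14,1) + (13,1)
step 3: (41, 3)  from 1·(27,2) + (14,1)
step 4: (150, 11)  from 3·(41,3) + (27,2)
step 5: (641, 47)  from 4·(150,11) + (41,3)
…
step 7: (2714, 199)  from 1·(2073,152) + (641,47)
step 8: (4787, 351)  from 1·(2714,199) + (2073,152)
step 9: (7501, 550)  from 1·(4787,351) + (2714,199)
→ (7501, 550).  Check: 7501²=56265001, 186·550²=56265000, difference 1.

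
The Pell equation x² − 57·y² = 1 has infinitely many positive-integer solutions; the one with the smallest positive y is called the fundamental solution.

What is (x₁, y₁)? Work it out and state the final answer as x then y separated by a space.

[7; 1,1,4,1,1,14] for √57; ℓ=6 ⇒ convergent index 5
a_0=7:  p_0=7·1+0=7,  q_0=7·0+1=1
a_1=1:  p_1=1·7+1=8,  q_1=1·1+0=1
…
a_4=1:  p_4=1·68+15=83,  q_4=1·9+2=11
a_5=1:  p_5=1·83+68=151,  q_5=1·11+9=20
(x₁, y₁) = (151, 20);  151² − 57·20² = 1 ✓

151 20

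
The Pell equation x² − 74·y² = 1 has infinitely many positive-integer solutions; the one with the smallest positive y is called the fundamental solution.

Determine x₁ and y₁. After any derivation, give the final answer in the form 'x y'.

3699 430

√74 → a₀=8, period (1,1,1,1,16); ℓ=5 odd so k=9
step 0: (8, 1)  from 8·(1,0) + (0,1)
…
step 3: (26, 3)  from 1·(17,2) + (9,1)
step 4: (43, 5)  from 1·(26,3) + (17,2)
…
step 7: (1471, 171)  from 1·(757,88) + (714,83)
step 8: (2228, 259)  from 1·(1471,171) + (757,88)
step 9: (3699, 430)  from 1·(2228,259) + (1471,171)
(x₁, y₁) = (3699, 430);  3699² − 74·430² = 1 ✓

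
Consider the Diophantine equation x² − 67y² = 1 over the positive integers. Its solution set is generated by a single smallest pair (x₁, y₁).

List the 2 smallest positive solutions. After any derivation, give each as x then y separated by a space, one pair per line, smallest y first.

d=67: √d = [8; 5,2,1,1,7,1,1,2,5,16] (ℓ=10, even), read p_9/q_9
i=0: a=8 ⇒ p=8, q=1
i=1: a=5 ⇒ p=41, q=5
…
i=3: a=1 ⇒ p=131, q=16
…
i=7: a=1 ⇒ p=3577, q=437
i=8: a=2 ⇒ p=9053, q=1106
i=9: a=5 ⇒ p=48842, q=5967
fundamental: x₁=48842, y₁=5967  (since 2385540964 − 67·35605089 = 1)
k=2:  x_2 = 48842·48842+67·5967·5967 = 4771081927,  y_2 = 48842·5967+5967·48842 = 582880428

48842 5967
4771081927 582880428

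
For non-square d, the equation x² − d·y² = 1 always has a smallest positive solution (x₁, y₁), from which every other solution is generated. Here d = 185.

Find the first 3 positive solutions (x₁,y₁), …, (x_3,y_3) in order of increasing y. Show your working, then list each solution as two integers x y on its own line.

9249 680
171088001 12578640
3164785833249 232679682040

√185 → a₀=13, period (1,1,1,1,26); ℓ=5 odd so k=9
k=0  a_k=13  p_k/q_k = 13/1
…
k=2  a_k=1  p_k/q_k = 27/2
…
k=5  a_k=26  p_k/q_k = 1809/133
…
k=8  a_k=1  p_k/q_k = 5563/409
k=9  a_k=1  p_k/q_k = 9249/680
(x₁, y₁) = (9249, 680);  9249² − 185·680² = 1 ✓
k=2:  x_2 = 9249·9249+185·680·680 = 171088001,  y_2 = 9249·680+680·9249 = 12578640
k=3:  x_3 = 9249·171088001+185·680·12578640 = 3164785833249,  y_3 = 9249·12578640+680·171088001 = 232679682040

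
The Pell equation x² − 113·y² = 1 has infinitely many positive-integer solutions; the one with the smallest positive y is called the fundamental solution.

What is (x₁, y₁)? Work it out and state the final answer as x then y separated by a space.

1204353 113296

[10; 1,1,1,2,2,1,1,1,20] for √113; ℓ=9 ⇒ convergent index 17
k=0  a_k=10  p_k/q_k = 10/1
…
k=3  a_k=1  p_k/q_k = 32/3
…
k=16  a_k=1  p_k/q_k = 758918/71393
k=17  a_k=1  p_k/q_k = 1204353/113296
fundamental: x₁=1204353, y₁=113296  (since 1450466148609 − 113·12835983616 = 1)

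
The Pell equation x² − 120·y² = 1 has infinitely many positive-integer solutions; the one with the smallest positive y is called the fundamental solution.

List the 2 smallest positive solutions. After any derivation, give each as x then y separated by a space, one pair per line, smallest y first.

11 1
241 22

d=120: √d = [10; 1,20] (ℓ=2, even), read p_1/q_1
i=0: a=10 ⇒ p=10, q=1
i=1: a=1 ⇒ p=11, q=1
fundamental: x₁=11, y₁=1  (since 121 − 120·1 = 1)
(11+1√120)^2 = 241 + 22√120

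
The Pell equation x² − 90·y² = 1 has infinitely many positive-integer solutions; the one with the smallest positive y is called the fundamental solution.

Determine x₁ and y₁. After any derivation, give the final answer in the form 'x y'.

d=90: √d = [9; 2,18] (ℓ=2, even), read p_1/q_1
i=0: a=9 ⇒ p=9, q=1
i=1: a=2 ⇒ p=19, q=2
fundamental: x₁=19, y₁=2  (since 361 − 90·4 = 1)

19 2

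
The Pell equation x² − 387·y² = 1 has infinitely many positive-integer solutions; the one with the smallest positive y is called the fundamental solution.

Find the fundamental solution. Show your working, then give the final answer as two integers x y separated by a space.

3482 177

d=387: √d = [19; 1,2,19,2,1,38] (ℓ=6, even), read p_5/q_5
a_0=19:  p_0=19·1+0=19,  q_0=19·0+1=1
a_1=1:  p_1=1·19+1=20,  q_1=1·1+0=1
…
a_3=19:  p_3=19·59+20=1141,  q_3=19·3+1=58
a_4=2:  p_4=2·1141+59=2341,  q_4=2·58+3=119
a_5=1:  p_5=1·2341+1141=3482,  q_5=1·119+58=177
(x₁, y₁) = (3482, 177);  3482² − 387·177² = 1 ✓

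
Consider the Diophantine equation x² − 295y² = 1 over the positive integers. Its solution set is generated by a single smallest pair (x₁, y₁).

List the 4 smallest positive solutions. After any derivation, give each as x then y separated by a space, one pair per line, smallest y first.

√295 = [17; 5,1,2,3,2,6,2,3,2,1,5,34, …], period ℓ=12 (even) → k=11
k=0  a_k=17  p_k/q_k = 17/1
…
k=3  a_k=2  p_k/q_k = 292/17
…
k=6  a_k=6  p_k/q_k = 14479/843
k=7  a_k=2  p_k/q_k = 31208/1817
…
k=10  a_k=1  p_k/q_k = 355517/20699
k=11  a_k=5  p_k/q_k = 2024999/117900
(x₁, y₁) = (2024999, 117900);  2024999² − 295·117900² = 1 ✓
(x_2, y_2) = (2024999·2024999 + 295·117900·117900, 2024999·117900 + 117900·2024999) = (8201241900001, 477494764200)
(x_3, y_3) = (2024999·8201241900001 + 295·117900·477494764200, 2024999·477494764200 + 117900·8201241900001) = (33215013292518224999, 1933852840020353700)
(x_4, y_4) = (2024999·33215013292518224999 + 295·117900·1933852840020353700, 2024999·1933852840020353700 + 117900·33215013292518224999) = (134520737404664024967600001, 7832100134376274949528400)

2024999 117900
8201241900001 477494764200
33215013292518224999 1933852840020353700
134520737404664024967600001 7832100134376274949528400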